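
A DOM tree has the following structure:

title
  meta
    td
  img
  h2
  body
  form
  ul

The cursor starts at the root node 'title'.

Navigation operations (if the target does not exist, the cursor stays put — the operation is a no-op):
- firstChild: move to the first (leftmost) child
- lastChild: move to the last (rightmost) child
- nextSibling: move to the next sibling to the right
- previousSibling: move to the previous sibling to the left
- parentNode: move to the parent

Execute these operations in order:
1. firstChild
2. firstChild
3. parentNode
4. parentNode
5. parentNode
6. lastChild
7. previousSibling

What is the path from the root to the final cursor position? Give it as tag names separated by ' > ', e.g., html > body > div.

Answer: title > form

Derivation:
After 1 (firstChild): meta
After 2 (firstChild): td
After 3 (parentNode): meta
After 4 (parentNode): title
After 5 (parentNode): title (no-op, stayed)
After 6 (lastChild): ul
After 7 (previousSibling): form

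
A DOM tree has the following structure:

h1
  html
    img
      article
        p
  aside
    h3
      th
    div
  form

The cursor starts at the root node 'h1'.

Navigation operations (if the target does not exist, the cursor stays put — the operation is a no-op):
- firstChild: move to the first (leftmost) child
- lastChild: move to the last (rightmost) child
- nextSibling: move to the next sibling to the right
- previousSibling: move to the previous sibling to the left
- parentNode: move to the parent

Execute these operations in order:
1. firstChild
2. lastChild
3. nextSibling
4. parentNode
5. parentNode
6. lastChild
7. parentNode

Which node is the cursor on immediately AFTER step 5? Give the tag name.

After 1 (firstChild): html
After 2 (lastChild): img
After 3 (nextSibling): img (no-op, stayed)
After 4 (parentNode): html
After 5 (parentNode): h1

Answer: h1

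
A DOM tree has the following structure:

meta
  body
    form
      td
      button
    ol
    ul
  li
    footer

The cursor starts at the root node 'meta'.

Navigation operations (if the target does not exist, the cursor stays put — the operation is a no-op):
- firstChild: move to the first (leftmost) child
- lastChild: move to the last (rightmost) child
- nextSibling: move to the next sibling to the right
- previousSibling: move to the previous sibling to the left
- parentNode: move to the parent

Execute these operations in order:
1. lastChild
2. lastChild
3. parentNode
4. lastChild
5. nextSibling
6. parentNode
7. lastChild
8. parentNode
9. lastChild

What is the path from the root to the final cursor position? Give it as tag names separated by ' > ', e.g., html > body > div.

After 1 (lastChild): li
After 2 (lastChild): footer
After 3 (parentNode): li
After 4 (lastChild): footer
After 5 (nextSibling): footer (no-op, stayed)
After 6 (parentNode): li
After 7 (lastChild): footer
After 8 (parentNode): li
After 9 (lastChild): footer

Answer: meta > li > footer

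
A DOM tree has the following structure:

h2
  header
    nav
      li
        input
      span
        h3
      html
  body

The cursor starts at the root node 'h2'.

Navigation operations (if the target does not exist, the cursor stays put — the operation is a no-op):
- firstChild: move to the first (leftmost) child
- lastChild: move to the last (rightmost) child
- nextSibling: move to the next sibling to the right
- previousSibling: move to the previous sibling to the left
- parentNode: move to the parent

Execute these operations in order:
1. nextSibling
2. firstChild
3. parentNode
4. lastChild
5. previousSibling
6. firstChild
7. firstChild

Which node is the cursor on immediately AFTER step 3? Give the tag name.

After 1 (nextSibling): h2 (no-op, stayed)
After 2 (firstChild): header
After 3 (parentNode): h2

Answer: h2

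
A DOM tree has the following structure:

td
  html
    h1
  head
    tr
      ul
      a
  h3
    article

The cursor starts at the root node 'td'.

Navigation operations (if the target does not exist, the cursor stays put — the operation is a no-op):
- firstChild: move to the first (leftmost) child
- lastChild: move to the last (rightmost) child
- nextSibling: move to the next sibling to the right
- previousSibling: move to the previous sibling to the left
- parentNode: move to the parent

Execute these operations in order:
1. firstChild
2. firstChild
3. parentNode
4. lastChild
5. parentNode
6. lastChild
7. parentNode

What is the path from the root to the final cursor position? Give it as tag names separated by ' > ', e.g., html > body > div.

After 1 (firstChild): html
After 2 (firstChild): h1
After 3 (parentNode): html
After 4 (lastChild): h1
After 5 (parentNode): html
After 6 (lastChild): h1
After 7 (parentNode): html

Answer: td > html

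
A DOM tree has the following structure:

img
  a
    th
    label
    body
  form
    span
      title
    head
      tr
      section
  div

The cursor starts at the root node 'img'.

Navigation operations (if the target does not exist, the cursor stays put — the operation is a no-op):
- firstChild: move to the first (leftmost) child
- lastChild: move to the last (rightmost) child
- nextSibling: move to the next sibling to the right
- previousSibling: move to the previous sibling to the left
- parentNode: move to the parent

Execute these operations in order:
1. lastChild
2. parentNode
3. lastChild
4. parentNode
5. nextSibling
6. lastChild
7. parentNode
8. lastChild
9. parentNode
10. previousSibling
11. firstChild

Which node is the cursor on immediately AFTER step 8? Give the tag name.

After 1 (lastChild): div
After 2 (parentNode): img
After 3 (lastChild): div
After 4 (parentNode): img
After 5 (nextSibling): img (no-op, stayed)
After 6 (lastChild): div
After 7 (parentNode): img
After 8 (lastChild): div

Answer: div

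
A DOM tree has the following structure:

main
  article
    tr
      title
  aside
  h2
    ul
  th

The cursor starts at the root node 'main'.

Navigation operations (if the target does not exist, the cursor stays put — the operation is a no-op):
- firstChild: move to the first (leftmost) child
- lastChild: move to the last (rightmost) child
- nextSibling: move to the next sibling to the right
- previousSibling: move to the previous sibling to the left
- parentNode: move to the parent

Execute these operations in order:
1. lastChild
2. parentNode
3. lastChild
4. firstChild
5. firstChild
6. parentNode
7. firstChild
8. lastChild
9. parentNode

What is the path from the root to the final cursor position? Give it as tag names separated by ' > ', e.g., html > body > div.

After 1 (lastChild): th
After 2 (parentNode): main
After 3 (lastChild): th
After 4 (firstChild): th (no-op, stayed)
After 5 (firstChild): th (no-op, stayed)
After 6 (parentNode): main
After 7 (firstChild): article
After 8 (lastChild): tr
After 9 (parentNode): article

Answer: main > article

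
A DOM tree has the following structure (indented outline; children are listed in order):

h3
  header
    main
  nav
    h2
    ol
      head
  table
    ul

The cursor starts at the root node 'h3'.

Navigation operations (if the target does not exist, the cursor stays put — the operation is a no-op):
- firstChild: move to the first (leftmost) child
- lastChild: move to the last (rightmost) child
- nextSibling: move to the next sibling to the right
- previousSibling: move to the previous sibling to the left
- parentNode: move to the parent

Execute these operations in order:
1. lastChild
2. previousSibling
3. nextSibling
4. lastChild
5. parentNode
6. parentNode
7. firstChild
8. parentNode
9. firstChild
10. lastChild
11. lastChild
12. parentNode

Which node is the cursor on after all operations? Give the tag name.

Answer: header

Derivation:
After 1 (lastChild): table
After 2 (previousSibling): nav
After 3 (nextSibling): table
After 4 (lastChild): ul
After 5 (parentNode): table
After 6 (parentNode): h3
After 7 (firstChild): header
After 8 (parentNode): h3
After 9 (firstChild): header
After 10 (lastChild): main
After 11 (lastChild): main (no-op, stayed)
After 12 (parentNode): header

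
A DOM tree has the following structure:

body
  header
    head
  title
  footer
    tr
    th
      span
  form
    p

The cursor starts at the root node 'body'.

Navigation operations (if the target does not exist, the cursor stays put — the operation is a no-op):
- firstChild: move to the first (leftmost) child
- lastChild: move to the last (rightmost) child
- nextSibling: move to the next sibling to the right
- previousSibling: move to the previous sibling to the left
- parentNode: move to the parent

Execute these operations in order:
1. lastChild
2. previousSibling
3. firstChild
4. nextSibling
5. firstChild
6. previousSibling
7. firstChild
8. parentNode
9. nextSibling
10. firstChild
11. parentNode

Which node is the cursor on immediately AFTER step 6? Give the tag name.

After 1 (lastChild): form
After 2 (previousSibling): footer
After 3 (firstChild): tr
After 4 (nextSibling): th
After 5 (firstChild): span
After 6 (previousSibling): span (no-op, stayed)

Answer: span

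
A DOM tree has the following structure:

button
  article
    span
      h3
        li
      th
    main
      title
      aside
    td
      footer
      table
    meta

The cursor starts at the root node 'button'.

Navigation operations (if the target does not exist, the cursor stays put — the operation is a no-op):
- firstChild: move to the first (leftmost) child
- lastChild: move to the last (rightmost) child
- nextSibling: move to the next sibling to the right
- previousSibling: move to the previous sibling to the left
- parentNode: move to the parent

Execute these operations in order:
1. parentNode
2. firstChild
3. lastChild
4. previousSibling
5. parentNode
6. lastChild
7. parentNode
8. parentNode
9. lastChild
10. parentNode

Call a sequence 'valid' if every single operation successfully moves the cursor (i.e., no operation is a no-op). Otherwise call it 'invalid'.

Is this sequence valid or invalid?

After 1 (parentNode): button (no-op, stayed)
After 2 (firstChild): article
After 3 (lastChild): meta
After 4 (previousSibling): td
After 5 (parentNode): article
After 6 (lastChild): meta
After 7 (parentNode): article
After 8 (parentNode): button
After 9 (lastChild): article
After 10 (parentNode): button

Answer: invalid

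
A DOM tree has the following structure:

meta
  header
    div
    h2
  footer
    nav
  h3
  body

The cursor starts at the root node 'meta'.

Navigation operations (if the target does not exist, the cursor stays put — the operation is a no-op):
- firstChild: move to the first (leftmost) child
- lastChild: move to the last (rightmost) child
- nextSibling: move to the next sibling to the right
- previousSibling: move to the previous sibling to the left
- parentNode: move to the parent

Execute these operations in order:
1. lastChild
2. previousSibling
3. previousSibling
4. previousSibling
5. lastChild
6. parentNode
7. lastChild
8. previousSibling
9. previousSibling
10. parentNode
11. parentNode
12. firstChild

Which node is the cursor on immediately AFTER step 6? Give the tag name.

After 1 (lastChild): body
After 2 (previousSibling): h3
After 3 (previousSibling): footer
After 4 (previousSibling): header
After 5 (lastChild): h2
After 6 (parentNode): header

Answer: header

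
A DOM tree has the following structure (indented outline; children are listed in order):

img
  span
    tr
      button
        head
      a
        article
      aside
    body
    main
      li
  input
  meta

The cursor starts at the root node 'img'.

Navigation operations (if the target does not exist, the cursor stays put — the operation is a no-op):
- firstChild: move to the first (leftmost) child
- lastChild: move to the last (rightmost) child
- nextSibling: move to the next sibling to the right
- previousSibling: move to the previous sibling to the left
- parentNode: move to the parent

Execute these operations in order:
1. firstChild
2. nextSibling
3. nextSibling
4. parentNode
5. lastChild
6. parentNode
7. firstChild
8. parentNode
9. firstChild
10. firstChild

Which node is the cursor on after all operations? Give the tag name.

Answer: tr

Derivation:
After 1 (firstChild): span
After 2 (nextSibling): input
After 3 (nextSibling): meta
After 4 (parentNode): img
After 5 (lastChild): meta
After 6 (parentNode): img
After 7 (firstChild): span
After 8 (parentNode): img
After 9 (firstChild): span
After 10 (firstChild): tr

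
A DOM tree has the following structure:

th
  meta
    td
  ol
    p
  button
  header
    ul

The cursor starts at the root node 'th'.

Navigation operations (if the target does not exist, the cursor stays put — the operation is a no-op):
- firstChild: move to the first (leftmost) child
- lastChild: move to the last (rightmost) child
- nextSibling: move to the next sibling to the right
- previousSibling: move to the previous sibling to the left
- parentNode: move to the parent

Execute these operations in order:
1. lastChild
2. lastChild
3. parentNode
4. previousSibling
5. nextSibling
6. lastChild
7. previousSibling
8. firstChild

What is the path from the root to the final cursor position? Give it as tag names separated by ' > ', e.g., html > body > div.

Answer: th > header > ul

Derivation:
After 1 (lastChild): header
After 2 (lastChild): ul
After 3 (parentNode): header
After 4 (previousSibling): button
After 5 (nextSibling): header
After 6 (lastChild): ul
After 7 (previousSibling): ul (no-op, stayed)
After 8 (firstChild): ul (no-op, stayed)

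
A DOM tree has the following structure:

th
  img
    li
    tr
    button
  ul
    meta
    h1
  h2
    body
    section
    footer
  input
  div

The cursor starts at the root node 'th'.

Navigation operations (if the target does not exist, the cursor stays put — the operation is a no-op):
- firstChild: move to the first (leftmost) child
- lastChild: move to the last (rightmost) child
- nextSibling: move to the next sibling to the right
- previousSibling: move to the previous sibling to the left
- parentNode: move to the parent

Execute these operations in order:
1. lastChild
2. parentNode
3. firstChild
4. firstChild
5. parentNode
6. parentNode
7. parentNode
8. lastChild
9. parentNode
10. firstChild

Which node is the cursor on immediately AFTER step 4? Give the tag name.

After 1 (lastChild): div
After 2 (parentNode): th
After 3 (firstChild): img
After 4 (firstChild): li

Answer: li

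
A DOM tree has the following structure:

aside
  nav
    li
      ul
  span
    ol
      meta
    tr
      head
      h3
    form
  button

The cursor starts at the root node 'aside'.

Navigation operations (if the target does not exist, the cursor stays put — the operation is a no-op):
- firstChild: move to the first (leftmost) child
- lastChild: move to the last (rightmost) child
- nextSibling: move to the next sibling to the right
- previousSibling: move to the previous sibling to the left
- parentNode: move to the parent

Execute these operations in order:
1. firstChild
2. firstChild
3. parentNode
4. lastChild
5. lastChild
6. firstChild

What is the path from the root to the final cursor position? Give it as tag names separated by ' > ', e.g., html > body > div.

After 1 (firstChild): nav
After 2 (firstChild): li
After 3 (parentNode): nav
After 4 (lastChild): li
After 5 (lastChild): ul
After 6 (firstChild): ul (no-op, stayed)

Answer: aside > nav > li > ul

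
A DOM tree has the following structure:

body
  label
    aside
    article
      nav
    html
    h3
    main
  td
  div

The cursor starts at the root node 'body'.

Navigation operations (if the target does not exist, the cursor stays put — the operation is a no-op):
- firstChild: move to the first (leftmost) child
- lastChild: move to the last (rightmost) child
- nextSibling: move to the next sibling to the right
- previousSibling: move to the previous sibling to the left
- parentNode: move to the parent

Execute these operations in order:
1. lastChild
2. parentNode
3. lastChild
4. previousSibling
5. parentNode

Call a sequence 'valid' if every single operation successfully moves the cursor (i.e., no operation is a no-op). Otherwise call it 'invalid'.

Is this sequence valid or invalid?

After 1 (lastChild): div
After 2 (parentNode): body
After 3 (lastChild): div
After 4 (previousSibling): td
After 5 (parentNode): body

Answer: valid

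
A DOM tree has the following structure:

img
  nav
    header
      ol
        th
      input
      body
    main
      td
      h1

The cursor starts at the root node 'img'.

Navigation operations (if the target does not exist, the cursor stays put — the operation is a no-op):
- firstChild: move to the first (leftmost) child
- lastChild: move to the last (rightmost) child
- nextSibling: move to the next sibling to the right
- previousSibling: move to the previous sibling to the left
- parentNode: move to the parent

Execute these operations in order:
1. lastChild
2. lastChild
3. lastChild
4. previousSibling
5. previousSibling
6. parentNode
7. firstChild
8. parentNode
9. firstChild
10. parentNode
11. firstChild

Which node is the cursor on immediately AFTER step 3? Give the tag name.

Answer: h1

Derivation:
After 1 (lastChild): nav
After 2 (lastChild): main
After 3 (lastChild): h1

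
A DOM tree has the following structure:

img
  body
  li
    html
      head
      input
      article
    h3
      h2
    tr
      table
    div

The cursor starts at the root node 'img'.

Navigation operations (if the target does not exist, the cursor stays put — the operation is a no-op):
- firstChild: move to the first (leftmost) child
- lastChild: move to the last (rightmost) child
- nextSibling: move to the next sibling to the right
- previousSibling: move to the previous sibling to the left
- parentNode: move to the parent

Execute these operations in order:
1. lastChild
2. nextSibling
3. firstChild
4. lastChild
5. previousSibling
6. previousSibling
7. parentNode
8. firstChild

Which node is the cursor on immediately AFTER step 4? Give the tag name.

Answer: article

Derivation:
After 1 (lastChild): li
After 2 (nextSibling): li (no-op, stayed)
After 3 (firstChild): html
After 4 (lastChild): article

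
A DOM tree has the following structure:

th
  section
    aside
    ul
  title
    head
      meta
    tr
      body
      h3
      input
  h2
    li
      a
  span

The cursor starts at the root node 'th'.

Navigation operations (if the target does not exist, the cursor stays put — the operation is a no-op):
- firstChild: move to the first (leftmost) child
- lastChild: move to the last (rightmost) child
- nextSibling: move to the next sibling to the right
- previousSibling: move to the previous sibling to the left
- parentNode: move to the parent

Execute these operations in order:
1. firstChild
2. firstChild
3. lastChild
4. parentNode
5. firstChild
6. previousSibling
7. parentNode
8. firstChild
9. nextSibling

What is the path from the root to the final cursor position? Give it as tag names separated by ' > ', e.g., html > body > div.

Answer: th > section > ul

Derivation:
After 1 (firstChild): section
After 2 (firstChild): aside
After 3 (lastChild): aside (no-op, stayed)
After 4 (parentNode): section
After 5 (firstChild): aside
After 6 (previousSibling): aside (no-op, stayed)
After 7 (parentNode): section
After 8 (firstChild): aside
After 9 (nextSibling): ul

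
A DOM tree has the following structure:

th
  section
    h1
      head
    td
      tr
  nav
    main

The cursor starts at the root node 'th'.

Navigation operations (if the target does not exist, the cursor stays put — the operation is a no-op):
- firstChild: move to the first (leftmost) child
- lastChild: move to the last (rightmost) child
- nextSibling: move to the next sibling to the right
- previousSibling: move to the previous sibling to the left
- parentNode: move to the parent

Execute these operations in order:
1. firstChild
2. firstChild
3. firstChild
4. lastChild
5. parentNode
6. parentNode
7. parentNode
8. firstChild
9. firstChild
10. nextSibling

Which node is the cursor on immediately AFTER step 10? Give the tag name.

After 1 (firstChild): section
After 2 (firstChild): h1
After 3 (firstChild): head
After 4 (lastChild): head (no-op, stayed)
After 5 (parentNode): h1
After 6 (parentNode): section
After 7 (parentNode): th
After 8 (firstChild): section
After 9 (firstChild): h1
After 10 (nextSibling): td

Answer: td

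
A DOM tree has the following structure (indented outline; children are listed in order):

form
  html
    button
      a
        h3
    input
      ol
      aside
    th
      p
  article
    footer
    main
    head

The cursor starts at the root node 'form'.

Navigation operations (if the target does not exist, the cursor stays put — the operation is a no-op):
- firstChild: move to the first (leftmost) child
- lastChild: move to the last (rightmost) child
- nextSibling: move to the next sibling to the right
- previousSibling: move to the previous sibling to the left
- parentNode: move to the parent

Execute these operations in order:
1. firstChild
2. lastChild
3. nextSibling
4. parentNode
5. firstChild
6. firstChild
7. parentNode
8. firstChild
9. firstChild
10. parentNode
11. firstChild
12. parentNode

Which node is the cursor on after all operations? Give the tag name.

After 1 (firstChild): html
After 2 (lastChild): th
After 3 (nextSibling): th (no-op, stayed)
After 4 (parentNode): html
After 5 (firstChild): button
After 6 (firstChild): a
After 7 (parentNode): button
After 8 (firstChild): a
After 9 (firstChild): h3
After 10 (parentNode): a
After 11 (firstChild): h3
After 12 (parentNode): a

Answer: a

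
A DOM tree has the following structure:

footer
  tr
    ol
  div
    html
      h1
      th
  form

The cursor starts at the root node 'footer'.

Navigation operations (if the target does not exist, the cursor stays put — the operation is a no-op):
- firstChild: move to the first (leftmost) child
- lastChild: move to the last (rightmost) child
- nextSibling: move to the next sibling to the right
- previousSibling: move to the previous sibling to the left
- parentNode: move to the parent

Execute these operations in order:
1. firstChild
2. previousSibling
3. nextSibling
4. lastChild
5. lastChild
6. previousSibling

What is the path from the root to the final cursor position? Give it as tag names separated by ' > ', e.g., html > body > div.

After 1 (firstChild): tr
After 2 (previousSibling): tr (no-op, stayed)
After 3 (nextSibling): div
After 4 (lastChild): html
After 5 (lastChild): th
After 6 (previousSibling): h1

Answer: footer > div > html > h1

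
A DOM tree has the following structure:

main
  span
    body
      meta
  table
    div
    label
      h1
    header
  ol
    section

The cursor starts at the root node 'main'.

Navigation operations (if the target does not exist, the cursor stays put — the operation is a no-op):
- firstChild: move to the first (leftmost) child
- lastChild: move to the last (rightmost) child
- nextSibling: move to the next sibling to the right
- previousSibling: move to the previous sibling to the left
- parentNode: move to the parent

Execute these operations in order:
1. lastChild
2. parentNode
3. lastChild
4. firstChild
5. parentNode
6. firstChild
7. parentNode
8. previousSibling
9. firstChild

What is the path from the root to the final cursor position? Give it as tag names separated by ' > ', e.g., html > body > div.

After 1 (lastChild): ol
After 2 (parentNode): main
After 3 (lastChild): ol
After 4 (firstChild): section
After 5 (parentNode): ol
After 6 (firstChild): section
After 7 (parentNode): ol
After 8 (previousSibling): table
After 9 (firstChild): div

Answer: main > table > div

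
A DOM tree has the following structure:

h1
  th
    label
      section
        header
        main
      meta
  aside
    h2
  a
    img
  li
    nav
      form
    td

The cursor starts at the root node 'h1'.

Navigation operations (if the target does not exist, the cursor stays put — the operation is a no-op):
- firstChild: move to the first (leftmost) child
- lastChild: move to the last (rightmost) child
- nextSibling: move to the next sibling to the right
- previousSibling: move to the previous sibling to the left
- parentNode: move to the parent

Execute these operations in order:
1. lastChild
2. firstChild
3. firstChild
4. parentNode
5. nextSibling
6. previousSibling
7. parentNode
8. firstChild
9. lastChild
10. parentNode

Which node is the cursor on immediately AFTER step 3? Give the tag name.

After 1 (lastChild): li
After 2 (firstChild): nav
After 3 (firstChild): form

Answer: form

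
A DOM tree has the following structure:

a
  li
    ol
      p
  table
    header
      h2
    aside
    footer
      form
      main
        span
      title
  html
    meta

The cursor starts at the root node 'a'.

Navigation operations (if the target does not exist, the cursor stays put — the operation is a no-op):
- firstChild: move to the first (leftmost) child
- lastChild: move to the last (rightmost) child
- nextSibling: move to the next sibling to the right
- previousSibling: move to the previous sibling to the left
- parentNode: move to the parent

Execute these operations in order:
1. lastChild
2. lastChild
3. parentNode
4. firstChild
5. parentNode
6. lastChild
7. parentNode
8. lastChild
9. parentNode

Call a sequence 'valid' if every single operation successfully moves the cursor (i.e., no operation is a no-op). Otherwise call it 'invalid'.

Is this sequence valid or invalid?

After 1 (lastChild): html
After 2 (lastChild): meta
After 3 (parentNode): html
After 4 (firstChild): meta
After 5 (parentNode): html
After 6 (lastChild): meta
After 7 (parentNode): html
After 8 (lastChild): meta
After 9 (parentNode): html

Answer: valid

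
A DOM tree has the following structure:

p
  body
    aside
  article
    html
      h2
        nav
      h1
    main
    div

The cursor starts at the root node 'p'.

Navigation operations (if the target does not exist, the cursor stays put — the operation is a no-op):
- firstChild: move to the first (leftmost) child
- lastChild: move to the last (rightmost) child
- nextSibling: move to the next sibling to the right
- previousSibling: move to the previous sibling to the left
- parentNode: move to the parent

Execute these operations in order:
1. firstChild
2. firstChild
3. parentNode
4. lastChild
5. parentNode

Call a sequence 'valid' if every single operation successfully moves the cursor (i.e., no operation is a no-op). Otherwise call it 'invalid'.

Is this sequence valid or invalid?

Answer: valid

Derivation:
After 1 (firstChild): body
After 2 (firstChild): aside
After 3 (parentNode): body
After 4 (lastChild): aside
After 5 (parentNode): body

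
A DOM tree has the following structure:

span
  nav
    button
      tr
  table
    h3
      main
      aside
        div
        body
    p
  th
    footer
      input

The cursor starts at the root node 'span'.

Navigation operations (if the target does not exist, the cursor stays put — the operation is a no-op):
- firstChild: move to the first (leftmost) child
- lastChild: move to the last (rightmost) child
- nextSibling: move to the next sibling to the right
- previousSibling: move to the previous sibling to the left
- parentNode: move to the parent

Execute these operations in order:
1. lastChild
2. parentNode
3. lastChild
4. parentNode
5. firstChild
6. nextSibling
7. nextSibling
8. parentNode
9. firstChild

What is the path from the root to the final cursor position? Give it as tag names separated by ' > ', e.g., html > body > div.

After 1 (lastChild): th
After 2 (parentNode): span
After 3 (lastChild): th
After 4 (parentNode): span
After 5 (firstChild): nav
After 6 (nextSibling): table
After 7 (nextSibling): th
After 8 (parentNode): span
After 9 (firstChild): nav

Answer: span > nav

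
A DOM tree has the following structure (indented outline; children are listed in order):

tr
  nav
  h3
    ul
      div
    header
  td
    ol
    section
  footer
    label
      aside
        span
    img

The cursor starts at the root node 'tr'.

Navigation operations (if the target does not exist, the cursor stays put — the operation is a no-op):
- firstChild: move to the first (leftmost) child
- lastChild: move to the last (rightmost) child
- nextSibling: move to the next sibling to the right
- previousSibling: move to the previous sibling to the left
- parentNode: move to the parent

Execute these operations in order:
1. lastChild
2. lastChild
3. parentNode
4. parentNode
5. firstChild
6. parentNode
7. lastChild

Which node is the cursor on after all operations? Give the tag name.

Answer: footer

Derivation:
After 1 (lastChild): footer
After 2 (lastChild): img
After 3 (parentNode): footer
After 4 (parentNode): tr
After 5 (firstChild): nav
After 6 (parentNode): tr
After 7 (lastChild): footer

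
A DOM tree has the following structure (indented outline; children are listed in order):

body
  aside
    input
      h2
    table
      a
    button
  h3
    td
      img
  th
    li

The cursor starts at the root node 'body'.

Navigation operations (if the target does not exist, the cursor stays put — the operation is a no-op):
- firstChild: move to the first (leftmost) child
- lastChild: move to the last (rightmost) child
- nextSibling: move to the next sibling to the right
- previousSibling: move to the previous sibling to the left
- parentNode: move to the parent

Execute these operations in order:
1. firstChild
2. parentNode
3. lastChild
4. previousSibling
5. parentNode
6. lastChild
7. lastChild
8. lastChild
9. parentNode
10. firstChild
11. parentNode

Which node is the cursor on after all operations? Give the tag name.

Answer: th

Derivation:
After 1 (firstChild): aside
After 2 (parentNode): body
After 3 (lastChild): th
After 4 (previousSibling): h3
After 5 (parentNode): body
After 6 (lastChild): th
After 7 (lastChild): li
After 8 (lastChild): li (no-op, stayed)
After 9 (parentNode): th
After 10 (firstChild): li
After 11 (parentNode): th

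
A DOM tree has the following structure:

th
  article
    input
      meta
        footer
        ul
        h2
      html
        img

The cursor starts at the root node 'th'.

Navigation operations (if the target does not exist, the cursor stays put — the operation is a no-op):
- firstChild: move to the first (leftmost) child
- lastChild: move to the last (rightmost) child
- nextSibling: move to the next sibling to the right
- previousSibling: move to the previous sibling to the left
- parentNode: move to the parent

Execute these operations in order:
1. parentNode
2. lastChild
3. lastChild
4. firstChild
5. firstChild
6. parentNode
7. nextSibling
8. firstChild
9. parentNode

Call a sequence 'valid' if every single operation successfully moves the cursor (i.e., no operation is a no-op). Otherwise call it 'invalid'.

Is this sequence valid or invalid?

Answer: invalid

Derivation:
After 1 (parentNode): th (no-op, stayed)
After 2 (lastChild): article
After 3 (lastChild): input
After 4 (firstChild): meta
After 5 (firstChild): footer
After 6 (parentNode): meta
After 7 (nextSibling): html
After 8 (firstChild): img
After 9 (parentNode): html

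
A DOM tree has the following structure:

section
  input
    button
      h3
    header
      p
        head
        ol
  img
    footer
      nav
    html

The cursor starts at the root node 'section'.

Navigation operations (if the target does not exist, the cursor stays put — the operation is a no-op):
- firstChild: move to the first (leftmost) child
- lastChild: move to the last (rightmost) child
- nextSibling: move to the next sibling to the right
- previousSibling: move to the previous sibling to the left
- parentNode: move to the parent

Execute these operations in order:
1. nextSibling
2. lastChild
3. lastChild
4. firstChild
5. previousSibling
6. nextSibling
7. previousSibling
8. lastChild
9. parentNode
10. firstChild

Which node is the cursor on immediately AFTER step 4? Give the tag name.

After 1 (nextSibling): section (no-op, stayed)
After 2 (lastChild): img
After 3 (lastChild): html
After 4 (firstChild): html (no-op, stayed)

Answer: html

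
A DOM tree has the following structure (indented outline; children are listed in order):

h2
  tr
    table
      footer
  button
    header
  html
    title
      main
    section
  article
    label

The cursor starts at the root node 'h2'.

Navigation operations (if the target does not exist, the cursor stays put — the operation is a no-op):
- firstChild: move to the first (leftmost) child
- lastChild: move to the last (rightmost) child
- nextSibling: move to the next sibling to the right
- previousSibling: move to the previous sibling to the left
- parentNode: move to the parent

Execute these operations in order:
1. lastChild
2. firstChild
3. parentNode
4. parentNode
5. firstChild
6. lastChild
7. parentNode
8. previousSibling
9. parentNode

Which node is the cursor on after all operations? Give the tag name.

Answer: h2

Derivation:
After 1 (lastChild): article
After 2 (firstChild): label
After 3 (parentNode): article
After 4 (parentNode): h2
After 5 (firstChild): tr
After 6 (lastChild): table
After 7 (parentNode): tr
After 8 (previousSibling): tr (no-op, stayed)
After 9 (parentNode): h2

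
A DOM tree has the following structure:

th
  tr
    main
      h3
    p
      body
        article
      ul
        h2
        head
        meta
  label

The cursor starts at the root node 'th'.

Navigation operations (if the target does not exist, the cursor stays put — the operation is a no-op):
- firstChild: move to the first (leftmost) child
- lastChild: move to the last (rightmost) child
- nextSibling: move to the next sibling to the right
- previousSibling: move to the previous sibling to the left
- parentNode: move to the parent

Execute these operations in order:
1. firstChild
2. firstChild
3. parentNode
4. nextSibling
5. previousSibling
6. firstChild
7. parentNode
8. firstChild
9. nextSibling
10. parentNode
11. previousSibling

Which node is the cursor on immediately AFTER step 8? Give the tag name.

After 1 (firstChild): tr
After 2 (firstChild): main
After 3 (parentNode): tr
After 4 (nextSibling): label
After 5 (previousSibling): tr
After 6 (firstChild): main
After 7 (parentNode): tr
After 8 (firstChild): main

Answer: main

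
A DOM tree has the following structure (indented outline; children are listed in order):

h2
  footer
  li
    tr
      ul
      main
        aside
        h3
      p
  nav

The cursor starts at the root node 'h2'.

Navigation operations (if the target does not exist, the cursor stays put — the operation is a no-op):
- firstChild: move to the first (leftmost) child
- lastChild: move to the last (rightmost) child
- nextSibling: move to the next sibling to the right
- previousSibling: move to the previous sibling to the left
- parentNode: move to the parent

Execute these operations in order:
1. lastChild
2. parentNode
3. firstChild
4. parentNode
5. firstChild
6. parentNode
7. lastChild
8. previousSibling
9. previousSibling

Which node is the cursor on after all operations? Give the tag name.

After 1 (lastChild): nav
After 2 (parentNode): h2
After 3 (firstChild): footer
After 4 (parentNode): h2
After 5 (firstChild): footer
After 6 (parentNode): h2
After 7 (lastChild): nav
After 8 (previousSibling): li
After 9 (previousSibling): footer

Answer: footer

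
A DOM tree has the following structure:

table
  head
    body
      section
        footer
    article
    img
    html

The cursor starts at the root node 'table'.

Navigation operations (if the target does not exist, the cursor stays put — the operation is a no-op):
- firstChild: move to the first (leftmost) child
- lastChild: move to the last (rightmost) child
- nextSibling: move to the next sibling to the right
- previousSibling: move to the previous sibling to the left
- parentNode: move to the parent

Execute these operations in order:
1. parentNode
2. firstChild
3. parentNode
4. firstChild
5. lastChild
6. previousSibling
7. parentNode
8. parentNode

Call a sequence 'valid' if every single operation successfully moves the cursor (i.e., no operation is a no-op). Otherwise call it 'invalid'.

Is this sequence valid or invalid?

Answer: invalid

Derivation:
After 1 (parentNode): table (no-op, stayed)
After 2 (firstChild): head
After 3 (parentNode): table
After 4 (firstChild): head
After 5 (lastChild): html
After 6 (previousSibling): img
After 7 (parentNode): head
After 8 (parentNode): table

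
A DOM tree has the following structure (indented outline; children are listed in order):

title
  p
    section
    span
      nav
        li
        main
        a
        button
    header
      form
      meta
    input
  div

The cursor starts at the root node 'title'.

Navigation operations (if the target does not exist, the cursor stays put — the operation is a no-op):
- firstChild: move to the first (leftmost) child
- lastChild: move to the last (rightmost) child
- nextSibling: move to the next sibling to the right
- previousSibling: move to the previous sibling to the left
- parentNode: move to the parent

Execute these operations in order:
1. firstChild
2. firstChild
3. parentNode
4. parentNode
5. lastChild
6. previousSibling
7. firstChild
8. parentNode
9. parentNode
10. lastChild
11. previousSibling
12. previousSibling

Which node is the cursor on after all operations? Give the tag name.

After 1 (firstChild): p
After 2 (firstChild): section
After 3 (parentNode): p
After 4 (parentNode): title
After 5 (lastChild): div
After 6 (previousSibling): p
After 7 (firstChild): section
After 8 (parentNode): p
After 9 (parentNode): title
After 10 (lastChild): div
After 11 (previousSibling): p
After 12 (previousSibling): p (no-op, stayed)

Answer: p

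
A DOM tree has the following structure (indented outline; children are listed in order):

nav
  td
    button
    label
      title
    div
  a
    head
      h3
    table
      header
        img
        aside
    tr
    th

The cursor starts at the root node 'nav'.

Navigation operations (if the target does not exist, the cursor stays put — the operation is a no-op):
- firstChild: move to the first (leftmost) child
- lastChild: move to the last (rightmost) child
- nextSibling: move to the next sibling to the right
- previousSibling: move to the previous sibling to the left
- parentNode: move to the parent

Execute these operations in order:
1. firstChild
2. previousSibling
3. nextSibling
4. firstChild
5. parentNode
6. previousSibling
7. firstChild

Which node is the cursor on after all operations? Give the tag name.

After 1 (firstChild): td
After 2 (previousSibling): td (no-op, stayed)
After 3 (nextSibling): a
After 4 (firstChild): head
After 5 (parentNode): a
After 6 (previousSibling): td
After 7 (firstChild): button

Answer: button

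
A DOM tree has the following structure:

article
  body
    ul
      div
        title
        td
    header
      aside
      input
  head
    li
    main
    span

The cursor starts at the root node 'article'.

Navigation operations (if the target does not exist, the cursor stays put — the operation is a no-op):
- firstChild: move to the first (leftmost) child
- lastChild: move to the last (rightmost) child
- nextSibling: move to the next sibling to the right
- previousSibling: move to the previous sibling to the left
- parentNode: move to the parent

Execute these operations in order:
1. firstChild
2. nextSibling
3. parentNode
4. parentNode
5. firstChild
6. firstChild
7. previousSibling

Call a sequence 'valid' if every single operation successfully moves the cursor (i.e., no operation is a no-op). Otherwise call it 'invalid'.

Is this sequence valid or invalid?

Answer: invalid

Derivation:
After 1 (firstChild): body
After 2 (nextSibling): head
After 3 (parentNode): article
After 4 (parentNode): article (no-op, stayed)
After 5 (firstChild): body
After 6 (firstChild): ul
After 7 (previousSibling): ul (no-op, stayed)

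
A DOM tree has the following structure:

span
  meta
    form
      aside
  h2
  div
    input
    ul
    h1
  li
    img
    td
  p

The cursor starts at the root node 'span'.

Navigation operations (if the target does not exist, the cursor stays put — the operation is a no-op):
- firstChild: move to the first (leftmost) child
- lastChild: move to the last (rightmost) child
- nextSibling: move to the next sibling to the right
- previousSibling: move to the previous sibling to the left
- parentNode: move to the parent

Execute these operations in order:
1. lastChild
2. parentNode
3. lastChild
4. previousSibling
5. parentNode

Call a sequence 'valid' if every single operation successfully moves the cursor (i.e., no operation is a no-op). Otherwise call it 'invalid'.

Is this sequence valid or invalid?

Answer: valid

Derivation:
After 1 (lastChild): p
After 2 (parentNode): span
After 3 (lastChild): p
After 4 (previousSibling): li
After 5 (parentNode): span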